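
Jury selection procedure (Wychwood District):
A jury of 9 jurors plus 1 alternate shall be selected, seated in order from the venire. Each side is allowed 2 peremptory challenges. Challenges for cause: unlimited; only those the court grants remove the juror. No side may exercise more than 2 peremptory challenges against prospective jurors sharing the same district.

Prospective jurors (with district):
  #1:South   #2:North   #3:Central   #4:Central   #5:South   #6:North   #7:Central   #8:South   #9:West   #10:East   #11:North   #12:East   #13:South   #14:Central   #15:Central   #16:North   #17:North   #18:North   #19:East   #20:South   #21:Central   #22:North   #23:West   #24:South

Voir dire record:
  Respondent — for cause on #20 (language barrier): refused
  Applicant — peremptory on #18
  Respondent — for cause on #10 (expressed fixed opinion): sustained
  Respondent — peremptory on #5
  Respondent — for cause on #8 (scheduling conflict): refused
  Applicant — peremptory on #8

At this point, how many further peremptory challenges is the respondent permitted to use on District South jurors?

1

Respondent peremptories so far: #5 — 1 of 2 used, 1 left overall.
Against District South: #5 — 1 used; per-district cap 2 leaves 1.
Binding limit: min(1, 1) = 1.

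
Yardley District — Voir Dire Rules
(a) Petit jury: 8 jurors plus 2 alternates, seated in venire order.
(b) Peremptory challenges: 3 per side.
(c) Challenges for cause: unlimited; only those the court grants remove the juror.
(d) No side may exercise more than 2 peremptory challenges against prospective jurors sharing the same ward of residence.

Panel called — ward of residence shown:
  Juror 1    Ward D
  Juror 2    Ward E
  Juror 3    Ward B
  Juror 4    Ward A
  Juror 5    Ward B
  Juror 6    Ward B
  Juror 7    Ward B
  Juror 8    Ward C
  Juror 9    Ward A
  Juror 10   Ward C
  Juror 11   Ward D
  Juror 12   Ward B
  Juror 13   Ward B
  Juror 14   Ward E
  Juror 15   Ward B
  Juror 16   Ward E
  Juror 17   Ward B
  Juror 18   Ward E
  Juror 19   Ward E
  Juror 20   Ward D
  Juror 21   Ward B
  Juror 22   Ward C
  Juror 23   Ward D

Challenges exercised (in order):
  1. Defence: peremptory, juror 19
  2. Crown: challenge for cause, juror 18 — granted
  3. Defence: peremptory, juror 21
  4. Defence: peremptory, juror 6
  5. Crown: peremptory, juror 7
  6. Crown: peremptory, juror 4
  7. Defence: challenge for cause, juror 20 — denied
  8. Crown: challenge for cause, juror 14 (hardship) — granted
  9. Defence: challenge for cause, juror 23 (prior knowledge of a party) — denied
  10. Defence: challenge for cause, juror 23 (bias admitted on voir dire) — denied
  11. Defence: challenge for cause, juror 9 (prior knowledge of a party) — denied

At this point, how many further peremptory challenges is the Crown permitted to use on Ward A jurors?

1

Crown peremptories so far: #7, #4 — 2 of 3 used, 1 left overall.
Against Ward A: #4 — 1 used; per-ward cap 2 leaves 1.
Binding limit: min(1, 1) = 1.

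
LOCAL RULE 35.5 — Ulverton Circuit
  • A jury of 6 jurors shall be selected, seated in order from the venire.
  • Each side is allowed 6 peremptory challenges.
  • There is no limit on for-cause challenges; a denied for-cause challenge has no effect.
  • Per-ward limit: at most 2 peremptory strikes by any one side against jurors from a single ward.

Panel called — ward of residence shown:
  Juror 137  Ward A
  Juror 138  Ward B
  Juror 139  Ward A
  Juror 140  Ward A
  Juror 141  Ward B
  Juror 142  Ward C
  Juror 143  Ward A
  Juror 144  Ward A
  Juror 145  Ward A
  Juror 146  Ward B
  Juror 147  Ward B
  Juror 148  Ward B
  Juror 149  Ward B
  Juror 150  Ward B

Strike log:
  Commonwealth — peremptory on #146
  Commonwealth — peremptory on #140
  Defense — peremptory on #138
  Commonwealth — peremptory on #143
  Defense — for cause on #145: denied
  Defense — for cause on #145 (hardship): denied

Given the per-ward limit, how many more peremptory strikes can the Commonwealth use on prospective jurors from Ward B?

Commonwealth peremptories so far: #146, #140, #143 — 3 of 6 used, 3 left overall.
Against Ward B: #146 — 1 used; per-ward cap 2 leaves 1.
Binding limit: min(3, 1) = 1.

1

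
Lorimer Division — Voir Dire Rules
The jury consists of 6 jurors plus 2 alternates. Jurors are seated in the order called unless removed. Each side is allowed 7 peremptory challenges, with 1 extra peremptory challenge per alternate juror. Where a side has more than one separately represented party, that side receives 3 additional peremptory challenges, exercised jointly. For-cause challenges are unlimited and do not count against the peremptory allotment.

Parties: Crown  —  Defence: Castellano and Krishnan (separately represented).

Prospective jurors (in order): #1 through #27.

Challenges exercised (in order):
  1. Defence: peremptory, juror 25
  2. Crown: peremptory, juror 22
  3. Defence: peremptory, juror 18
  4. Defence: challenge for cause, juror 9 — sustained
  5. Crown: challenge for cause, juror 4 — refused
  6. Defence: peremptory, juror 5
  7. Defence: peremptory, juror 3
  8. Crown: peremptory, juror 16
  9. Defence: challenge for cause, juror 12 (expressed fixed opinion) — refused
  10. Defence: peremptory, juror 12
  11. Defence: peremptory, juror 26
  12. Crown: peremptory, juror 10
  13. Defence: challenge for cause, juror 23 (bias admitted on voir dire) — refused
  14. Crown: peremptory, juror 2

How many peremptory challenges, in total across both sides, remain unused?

11

Crown allotment: 7 base + 1 × 2 alternates = 9. Defence allotment: 7 base + 1 × 2 alternates + 3 multi-party = 12.
Crown peremptories used: #22, #16, #10, #2 — 4 (the for-cause on #4 doesn't count).
Defence peremptories used: #25, #18, #5, #3, #12, #26 — 6 (for-cause on #9, #12, #23 don't count).
Remaining: (9 − 4) + (12 − 6) = 11.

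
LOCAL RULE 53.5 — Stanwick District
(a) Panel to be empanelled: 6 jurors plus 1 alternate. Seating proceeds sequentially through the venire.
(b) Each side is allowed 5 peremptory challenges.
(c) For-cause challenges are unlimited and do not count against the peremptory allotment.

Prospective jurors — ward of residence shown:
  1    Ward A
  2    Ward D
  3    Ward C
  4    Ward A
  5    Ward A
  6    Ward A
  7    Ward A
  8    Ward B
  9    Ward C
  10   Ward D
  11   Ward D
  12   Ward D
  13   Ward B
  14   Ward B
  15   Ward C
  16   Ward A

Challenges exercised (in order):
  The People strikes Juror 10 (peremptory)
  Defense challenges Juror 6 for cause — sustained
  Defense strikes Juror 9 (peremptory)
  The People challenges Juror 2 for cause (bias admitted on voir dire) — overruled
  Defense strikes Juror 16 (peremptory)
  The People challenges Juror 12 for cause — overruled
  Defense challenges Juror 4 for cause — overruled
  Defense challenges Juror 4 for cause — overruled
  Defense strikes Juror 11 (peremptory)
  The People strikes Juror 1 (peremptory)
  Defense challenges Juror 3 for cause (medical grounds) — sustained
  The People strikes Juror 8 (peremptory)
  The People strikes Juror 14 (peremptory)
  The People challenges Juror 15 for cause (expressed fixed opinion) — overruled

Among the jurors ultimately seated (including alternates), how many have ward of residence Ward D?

Removed: #1, #3, #6, #8, #9, #10, #11, #14, #16.
Seated (7 incl. alternates): #2, #4, #5, #7, #12, #13, #15.
Of those, in Ward D: #2, #12 → 2.

2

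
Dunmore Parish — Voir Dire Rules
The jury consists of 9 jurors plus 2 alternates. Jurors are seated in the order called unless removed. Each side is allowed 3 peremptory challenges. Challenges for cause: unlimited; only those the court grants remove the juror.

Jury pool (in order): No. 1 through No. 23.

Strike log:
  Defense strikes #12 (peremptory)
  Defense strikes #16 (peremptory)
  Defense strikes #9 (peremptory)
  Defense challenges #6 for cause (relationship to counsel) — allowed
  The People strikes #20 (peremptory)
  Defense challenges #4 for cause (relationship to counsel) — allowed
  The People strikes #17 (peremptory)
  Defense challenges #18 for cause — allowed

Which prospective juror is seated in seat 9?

Removed: #4, #6, #9, #12, #16, #17, #18, #20.
Filling seats in venire order through position 9: #1, #2, #3, #5, #7, #8, #10, #11, #13.
So seat 9 is #13.

13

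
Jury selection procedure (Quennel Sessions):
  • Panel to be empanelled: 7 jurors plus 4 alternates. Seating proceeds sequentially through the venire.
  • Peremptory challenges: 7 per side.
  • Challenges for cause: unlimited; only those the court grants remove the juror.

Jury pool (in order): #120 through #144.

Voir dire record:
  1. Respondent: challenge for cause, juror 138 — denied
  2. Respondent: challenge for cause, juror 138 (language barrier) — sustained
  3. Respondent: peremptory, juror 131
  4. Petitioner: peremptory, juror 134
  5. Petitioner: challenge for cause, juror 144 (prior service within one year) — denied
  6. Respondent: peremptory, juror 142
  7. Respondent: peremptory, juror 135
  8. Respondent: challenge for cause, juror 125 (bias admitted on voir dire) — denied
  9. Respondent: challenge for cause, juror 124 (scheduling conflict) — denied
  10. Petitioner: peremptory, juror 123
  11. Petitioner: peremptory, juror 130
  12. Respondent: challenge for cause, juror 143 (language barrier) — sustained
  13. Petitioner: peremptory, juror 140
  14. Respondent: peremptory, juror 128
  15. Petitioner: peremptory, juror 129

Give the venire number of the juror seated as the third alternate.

Removed: #123, #128, #129, #130, #131, #134, #135, #138, #140, #142, #143. (#124, #125, #144 stay — for-cause denied.)
Seating in order: seats 1–7 → #120, #121, #122, #124, #125, #126, #127; alternates → #132, #133, #136, #137.
So alternate 3 is #136.

136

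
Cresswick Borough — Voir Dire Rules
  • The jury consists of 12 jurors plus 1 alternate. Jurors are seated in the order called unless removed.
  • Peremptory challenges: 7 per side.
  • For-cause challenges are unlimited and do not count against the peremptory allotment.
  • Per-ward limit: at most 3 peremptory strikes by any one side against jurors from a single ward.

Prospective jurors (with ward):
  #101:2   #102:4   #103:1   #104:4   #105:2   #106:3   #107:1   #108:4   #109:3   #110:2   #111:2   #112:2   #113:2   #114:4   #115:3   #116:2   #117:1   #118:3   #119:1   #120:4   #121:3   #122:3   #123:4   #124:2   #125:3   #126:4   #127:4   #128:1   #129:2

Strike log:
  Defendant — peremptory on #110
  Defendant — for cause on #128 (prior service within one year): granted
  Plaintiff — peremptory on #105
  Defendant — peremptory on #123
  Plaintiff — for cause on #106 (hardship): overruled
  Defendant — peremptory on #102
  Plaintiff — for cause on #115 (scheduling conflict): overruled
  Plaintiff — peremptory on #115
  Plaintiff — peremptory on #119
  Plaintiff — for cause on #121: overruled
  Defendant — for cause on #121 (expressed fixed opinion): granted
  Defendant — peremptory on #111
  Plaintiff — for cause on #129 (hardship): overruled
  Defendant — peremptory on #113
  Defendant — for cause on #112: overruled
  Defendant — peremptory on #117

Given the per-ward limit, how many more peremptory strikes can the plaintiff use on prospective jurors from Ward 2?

2

Plaintiff peremptories so far: #105, #115, #119 — 3 of 7 used, 4 left overall.
Against Ward 2: #105 — 1 used; per-ward cap 3 leaves 2.
Binding limit: min(4, 2) = 2.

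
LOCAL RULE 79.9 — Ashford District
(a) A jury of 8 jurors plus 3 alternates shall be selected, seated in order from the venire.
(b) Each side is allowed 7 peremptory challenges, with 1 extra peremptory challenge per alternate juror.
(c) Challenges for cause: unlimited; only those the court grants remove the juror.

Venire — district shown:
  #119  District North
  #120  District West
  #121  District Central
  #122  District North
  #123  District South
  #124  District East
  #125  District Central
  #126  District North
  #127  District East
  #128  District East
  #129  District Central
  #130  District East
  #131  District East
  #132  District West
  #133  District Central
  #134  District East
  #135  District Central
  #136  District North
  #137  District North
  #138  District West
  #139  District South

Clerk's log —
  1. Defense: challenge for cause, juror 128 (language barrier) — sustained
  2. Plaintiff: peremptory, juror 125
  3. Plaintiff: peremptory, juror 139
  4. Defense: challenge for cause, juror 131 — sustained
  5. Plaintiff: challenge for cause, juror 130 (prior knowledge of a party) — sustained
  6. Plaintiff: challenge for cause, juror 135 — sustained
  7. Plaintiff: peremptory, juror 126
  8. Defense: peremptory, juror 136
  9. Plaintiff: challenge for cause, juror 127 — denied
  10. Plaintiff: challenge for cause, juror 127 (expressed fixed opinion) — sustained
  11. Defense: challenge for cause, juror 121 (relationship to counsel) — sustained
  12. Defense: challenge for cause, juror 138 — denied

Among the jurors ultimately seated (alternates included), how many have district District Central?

Removed: #121, #125, #126, #127, #128, #130, #131, #135, #136, #139.
Seated (11 incl. alternates): #119, #120, #122, #123, #124, #129, #132, #133, #134, #137, #138.
Of those, in District Central: #129, #133 → 2.

2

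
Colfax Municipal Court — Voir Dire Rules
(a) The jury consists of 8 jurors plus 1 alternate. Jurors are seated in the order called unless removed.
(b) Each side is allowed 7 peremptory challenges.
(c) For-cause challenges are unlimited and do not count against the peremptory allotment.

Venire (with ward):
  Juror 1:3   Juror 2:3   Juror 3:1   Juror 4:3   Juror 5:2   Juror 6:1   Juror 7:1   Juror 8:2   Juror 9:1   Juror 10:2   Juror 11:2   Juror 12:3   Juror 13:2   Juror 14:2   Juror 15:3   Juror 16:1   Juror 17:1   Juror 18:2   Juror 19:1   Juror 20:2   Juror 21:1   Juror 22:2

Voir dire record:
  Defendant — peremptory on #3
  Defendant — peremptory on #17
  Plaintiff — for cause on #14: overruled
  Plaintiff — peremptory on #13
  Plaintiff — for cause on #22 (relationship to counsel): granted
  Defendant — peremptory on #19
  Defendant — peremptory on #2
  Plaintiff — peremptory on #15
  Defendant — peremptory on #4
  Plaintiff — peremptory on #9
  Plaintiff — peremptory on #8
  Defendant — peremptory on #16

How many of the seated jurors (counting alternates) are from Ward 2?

Removed: #2, #3, #4, #8, #9, #13, #15, #16, #17, #19, #22.
Seated (9 incl. alternates): #1, #5, #6, #7, #10, #11, #12, #14, #18.
Of those, in Ward 2: #5, #10, #11, #14, #18 → 5.

5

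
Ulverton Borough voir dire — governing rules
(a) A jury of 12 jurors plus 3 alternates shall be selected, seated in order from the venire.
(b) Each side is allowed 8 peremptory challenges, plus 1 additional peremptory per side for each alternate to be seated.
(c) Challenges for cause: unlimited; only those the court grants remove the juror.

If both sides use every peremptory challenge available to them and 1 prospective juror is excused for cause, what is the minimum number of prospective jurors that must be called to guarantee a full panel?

Seats to fill: 12 + 3 alternates = 15.
Peremptories: 8 + 1×3 = 11 per side × 2 sides = 22.
For-cause removals: 1.
Minimum venire: 15 + 22 + 1 = 38.

38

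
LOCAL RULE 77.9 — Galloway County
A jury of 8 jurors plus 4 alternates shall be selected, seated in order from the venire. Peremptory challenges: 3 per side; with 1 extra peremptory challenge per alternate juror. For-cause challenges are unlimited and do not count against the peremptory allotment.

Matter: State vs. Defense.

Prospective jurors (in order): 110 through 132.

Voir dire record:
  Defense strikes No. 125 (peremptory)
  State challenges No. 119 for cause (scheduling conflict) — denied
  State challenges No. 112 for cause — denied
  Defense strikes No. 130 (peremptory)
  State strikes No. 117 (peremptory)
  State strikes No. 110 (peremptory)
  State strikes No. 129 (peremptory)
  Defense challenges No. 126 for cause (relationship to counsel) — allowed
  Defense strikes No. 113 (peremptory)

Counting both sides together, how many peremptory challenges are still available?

8

State allotment: 3 base + 1 × 4 alternates = 7. Defense allotment: 3 base + 1 × 4 alternates = 7.
State peremptories used: #117, #110, #129 — 3 (for-cause on #119, #112 don't count).
Defense peremptories used: #125, #130, #113 — 3 (the for-cause on #126 doesn't count).
Remaining: (7 − 3) + (7 − 3) = 8.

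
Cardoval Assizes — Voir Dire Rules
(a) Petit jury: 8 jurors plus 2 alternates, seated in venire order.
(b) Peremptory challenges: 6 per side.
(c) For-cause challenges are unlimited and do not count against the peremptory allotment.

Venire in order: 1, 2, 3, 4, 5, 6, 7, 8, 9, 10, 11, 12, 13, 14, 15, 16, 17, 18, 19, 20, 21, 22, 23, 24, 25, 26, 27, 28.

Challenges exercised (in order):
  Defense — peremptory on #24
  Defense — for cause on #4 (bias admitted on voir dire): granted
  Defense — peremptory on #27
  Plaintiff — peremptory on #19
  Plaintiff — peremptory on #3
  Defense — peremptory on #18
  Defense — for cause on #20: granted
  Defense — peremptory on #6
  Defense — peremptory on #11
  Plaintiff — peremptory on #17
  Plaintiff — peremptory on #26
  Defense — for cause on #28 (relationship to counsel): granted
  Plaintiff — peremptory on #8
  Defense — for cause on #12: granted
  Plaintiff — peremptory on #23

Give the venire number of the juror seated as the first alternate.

15

Removed: #3, #4, #6, #8, #11, #12, #17, #18, #19, #20, #23, #24, #26, #27, #28.
Seating in order: seats 1–8 → #1, #2, #5, #7, #9, #10, #13, #14; alternates → #15, #16.
So alternate 1 is #15.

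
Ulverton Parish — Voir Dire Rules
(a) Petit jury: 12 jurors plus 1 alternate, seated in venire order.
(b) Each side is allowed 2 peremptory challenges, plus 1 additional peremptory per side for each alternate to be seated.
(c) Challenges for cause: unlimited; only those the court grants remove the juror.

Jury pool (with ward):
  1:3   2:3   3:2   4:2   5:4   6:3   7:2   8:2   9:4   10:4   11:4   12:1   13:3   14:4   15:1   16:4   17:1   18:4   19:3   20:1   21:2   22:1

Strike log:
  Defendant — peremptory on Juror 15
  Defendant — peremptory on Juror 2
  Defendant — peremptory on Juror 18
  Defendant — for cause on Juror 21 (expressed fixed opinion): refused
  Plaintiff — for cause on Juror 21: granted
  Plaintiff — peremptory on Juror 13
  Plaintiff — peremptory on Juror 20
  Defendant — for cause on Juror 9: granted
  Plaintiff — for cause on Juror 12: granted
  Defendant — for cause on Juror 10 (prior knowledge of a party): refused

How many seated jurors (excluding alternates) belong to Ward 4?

Removed: #2, #9, #12, #13, #15, #18, #20, #21.
Seated jurors 1–12: #1, #3, #4, #5, #6, #7, #8, #10, #11, #14, #16, #17 (alternates #19 not counted).
Of those, in Ward 4: #5, #10, #11, #14, #16 → 5.

5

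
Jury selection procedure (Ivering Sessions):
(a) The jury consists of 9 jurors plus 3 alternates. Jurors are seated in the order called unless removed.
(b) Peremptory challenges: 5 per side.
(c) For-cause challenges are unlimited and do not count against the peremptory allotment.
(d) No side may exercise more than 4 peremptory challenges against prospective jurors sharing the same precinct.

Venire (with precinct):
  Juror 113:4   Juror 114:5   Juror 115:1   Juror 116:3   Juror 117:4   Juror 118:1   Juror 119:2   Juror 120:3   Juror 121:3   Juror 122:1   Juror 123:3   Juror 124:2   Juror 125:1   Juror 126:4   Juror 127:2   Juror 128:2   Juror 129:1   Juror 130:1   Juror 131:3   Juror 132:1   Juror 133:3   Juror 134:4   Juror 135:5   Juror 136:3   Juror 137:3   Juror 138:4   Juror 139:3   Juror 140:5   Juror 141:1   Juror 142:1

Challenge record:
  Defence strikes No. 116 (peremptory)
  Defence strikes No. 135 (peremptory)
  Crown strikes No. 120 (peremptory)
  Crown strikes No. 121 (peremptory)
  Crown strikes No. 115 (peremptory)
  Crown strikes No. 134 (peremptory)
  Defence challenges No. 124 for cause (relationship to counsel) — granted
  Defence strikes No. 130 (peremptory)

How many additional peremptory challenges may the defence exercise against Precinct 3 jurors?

Defence peremptories so far: #116, #135, #130 — 3 of 5 used, 2 left overall.
Against Precinct 3: #116 — 1 used; per-precinct cap 4 leaves 3.
Binding limit: min(2, 3) = 2.

2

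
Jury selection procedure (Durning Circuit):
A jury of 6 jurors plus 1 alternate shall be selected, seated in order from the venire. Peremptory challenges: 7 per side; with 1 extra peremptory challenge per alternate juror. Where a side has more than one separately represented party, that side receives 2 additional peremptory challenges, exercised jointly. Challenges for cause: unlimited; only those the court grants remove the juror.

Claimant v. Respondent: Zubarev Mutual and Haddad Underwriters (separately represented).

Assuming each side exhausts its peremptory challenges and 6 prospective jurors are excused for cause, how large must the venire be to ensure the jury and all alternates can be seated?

Seats to fill: 6 + 1 alternates = 7.
Peremptories — Claimant: 7 + 1×1 = 8; Respondent: 7 + 1×1 + 2 = 10; total 18.
For-cause removals: 6.
Minimum venire: 7 + 18 + 6 = 31.

31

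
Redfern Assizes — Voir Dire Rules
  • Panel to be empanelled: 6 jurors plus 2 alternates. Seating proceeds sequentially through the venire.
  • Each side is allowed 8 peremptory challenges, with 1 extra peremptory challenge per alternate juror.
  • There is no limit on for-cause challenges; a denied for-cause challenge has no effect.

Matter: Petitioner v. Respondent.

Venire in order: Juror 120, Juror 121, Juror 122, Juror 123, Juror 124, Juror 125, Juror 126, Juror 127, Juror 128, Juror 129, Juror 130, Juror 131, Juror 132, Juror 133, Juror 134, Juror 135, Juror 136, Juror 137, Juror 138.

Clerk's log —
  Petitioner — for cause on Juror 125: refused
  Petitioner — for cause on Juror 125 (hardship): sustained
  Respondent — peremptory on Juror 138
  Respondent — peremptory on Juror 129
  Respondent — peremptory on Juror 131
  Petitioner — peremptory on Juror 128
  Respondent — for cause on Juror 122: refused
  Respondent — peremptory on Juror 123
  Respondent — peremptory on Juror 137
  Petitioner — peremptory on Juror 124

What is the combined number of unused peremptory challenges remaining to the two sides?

Petitioner allotment: 8 base + 1 × 2 alternates = 10. Respondent allotment: 8 base + 1 × 2 alternates = 10.
Petitioner peremptories used: #128, #124 — 2 (for-cause on #125, #125 don't count).
Respondent peremptories used: #138, #129, #131, #123, #137 — 5 (the for-cause on #122 doesn't count).
Remaining: (10 − 2) + (10 − 5) = 13.

13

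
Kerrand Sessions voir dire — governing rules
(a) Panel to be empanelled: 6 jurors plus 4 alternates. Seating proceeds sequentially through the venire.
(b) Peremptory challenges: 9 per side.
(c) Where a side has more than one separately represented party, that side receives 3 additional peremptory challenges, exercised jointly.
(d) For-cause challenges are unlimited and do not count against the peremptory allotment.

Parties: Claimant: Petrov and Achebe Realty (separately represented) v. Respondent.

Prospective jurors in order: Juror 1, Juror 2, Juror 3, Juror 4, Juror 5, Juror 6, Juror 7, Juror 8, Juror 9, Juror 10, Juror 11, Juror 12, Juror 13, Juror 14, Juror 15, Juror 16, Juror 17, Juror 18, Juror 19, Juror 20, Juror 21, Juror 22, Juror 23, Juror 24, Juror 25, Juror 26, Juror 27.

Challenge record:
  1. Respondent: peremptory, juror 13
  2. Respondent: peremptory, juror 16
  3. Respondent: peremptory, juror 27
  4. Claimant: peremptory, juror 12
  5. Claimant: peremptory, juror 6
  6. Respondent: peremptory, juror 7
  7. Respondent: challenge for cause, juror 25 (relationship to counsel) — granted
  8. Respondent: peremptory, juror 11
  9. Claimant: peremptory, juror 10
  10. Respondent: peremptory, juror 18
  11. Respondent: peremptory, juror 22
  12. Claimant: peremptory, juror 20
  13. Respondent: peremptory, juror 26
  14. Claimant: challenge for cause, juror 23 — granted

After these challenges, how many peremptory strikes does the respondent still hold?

1

Respondent allotment: 9.
Respondent peremptories used: #13, #16, #27, #7, #11, #18, #22, #26 — 8 (the for-cause on #25 doesn't count).
Remaining: 9 − 8 = 1.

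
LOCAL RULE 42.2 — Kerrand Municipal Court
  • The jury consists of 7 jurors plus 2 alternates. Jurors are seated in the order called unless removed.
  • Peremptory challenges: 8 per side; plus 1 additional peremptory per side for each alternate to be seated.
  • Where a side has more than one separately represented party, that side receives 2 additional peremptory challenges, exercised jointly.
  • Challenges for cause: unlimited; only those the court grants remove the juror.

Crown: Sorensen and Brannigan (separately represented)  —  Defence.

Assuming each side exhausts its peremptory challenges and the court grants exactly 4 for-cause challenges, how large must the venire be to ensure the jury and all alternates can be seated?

35

Seats to fill: 7 + 2 alternates = 9.
Peremptories — Crown: 8 + 1×2 + 2 = 12; Defence: 8 + 1×2 = 10; total 22.
For-cause removals: 4.
Minimum venire: 9 + 22 + 4 = 35.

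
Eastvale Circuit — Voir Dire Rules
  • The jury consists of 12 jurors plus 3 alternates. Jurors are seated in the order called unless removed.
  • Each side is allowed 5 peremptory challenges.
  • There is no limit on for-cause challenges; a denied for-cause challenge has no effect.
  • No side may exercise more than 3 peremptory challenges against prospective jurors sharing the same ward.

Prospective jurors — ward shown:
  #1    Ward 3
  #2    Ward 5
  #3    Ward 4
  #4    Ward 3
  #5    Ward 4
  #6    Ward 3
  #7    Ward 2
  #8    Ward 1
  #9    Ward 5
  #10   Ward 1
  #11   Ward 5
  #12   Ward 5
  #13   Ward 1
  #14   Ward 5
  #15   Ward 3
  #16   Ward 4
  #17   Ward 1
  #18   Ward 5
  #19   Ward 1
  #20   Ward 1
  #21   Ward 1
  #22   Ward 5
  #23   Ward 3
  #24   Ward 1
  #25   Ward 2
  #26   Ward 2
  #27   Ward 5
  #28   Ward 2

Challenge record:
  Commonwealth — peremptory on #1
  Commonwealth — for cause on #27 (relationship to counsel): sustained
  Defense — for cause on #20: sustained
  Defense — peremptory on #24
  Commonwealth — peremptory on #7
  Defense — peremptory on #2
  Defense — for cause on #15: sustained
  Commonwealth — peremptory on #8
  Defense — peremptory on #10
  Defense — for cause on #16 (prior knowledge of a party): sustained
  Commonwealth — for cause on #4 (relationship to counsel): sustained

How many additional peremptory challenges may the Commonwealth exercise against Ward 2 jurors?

2

Commonwealth peremptories so far: #1, #7, #8 — 3 of 5 used, 2 left overall.
Against Ward 2: #7 — 1 used; per-ward cap 3 leaves 2.
Binding limit: min(2, 2) = 2.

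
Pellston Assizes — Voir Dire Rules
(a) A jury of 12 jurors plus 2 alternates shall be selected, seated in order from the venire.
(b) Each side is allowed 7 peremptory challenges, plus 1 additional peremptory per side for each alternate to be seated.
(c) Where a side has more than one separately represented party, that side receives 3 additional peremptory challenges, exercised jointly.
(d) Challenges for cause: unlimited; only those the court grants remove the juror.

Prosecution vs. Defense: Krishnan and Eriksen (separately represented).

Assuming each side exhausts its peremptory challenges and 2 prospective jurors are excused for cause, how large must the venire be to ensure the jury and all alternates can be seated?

37

Seats to fill: 12 + 2 alternates = 14.
Peremptories — Prosecution: 7 + 1×2 = 9; Defense: 7 + 1×2 + 3 = 12; total 21.
For-cause removals: 2.
Minimum venire: 14 + 21 + 2 = 37.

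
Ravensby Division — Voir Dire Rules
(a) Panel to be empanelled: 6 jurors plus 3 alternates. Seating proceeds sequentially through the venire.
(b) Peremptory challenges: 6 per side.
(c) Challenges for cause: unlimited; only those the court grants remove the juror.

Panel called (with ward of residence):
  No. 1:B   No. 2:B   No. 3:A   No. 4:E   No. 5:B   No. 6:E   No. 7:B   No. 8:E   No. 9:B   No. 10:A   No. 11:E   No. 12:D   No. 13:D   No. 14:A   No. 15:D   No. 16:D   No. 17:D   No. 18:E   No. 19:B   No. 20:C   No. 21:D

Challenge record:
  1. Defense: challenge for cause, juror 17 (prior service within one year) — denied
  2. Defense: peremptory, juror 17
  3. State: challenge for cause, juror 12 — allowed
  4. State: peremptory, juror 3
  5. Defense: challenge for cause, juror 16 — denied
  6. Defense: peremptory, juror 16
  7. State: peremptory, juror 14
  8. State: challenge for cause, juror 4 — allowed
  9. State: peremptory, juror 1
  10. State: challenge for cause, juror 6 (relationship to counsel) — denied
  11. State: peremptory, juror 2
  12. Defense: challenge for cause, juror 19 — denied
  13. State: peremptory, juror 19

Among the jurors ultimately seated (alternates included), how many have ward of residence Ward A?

Removed: #1, #2, #3, #4, #12, #14, #16, #17, #19.
Seated (9 incl. alternates): #5, #6, #7, #8, #9, #10, #11, #13, #15.
Of those, in Ward A: #10 → 1.

1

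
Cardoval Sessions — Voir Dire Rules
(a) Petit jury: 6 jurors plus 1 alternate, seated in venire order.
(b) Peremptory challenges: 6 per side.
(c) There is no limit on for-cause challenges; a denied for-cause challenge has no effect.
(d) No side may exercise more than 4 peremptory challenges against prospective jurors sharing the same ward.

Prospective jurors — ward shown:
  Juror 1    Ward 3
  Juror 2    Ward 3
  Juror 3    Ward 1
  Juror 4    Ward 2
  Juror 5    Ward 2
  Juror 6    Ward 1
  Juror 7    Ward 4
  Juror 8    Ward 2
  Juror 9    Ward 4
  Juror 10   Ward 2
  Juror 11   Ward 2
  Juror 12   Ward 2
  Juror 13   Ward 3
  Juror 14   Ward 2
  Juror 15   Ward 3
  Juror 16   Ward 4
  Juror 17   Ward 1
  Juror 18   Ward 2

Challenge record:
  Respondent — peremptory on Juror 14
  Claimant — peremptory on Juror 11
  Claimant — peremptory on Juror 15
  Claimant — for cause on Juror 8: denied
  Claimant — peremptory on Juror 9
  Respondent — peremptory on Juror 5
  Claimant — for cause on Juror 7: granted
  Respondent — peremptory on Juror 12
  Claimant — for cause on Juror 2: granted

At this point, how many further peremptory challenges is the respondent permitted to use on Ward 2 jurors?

1

Respondent peremptories so far: #14, #5, #12 — 3 of 6 used, 3 left overall.
Against Ward 2: #14, #5, #12 — 3 used; per-ward cap 4 leaves 1.
Binding limit: min(3, 1) = 1.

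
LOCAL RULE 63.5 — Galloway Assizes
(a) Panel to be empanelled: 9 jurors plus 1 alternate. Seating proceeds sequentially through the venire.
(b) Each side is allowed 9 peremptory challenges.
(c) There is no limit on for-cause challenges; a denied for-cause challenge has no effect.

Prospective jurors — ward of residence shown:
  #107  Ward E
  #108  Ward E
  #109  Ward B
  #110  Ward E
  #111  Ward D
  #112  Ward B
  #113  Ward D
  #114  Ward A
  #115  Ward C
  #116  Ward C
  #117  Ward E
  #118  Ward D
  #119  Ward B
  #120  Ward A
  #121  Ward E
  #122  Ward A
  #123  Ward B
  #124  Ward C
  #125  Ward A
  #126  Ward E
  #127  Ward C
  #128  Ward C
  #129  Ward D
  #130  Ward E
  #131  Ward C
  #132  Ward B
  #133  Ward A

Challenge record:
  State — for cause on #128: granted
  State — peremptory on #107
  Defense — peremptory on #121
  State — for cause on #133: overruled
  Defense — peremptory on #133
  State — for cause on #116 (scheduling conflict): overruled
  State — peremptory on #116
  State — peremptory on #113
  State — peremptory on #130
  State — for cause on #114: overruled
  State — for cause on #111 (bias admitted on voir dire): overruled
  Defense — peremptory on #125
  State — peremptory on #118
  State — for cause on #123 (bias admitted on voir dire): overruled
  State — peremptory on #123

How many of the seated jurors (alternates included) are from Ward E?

3

Removed: #107, #113, #116, #118, #121, #123, #125, #128, #130, #133.
Seated (10 incl. alternates): #108, #109, #110, #111, #112, #114, #115, #117, #119, #120.
Of those, in Ward E: #108, #110, #117 → 3.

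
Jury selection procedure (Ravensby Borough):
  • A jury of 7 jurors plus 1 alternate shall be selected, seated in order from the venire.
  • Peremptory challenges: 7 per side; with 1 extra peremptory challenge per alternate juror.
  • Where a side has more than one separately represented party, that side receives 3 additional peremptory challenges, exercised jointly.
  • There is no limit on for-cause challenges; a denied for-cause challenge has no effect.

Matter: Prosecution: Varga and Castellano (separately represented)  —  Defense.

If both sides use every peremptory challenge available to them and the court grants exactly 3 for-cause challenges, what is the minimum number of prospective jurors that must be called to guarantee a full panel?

Seats to fill: 7 + 1 alternates = 8.
Peremptories — Prosecution: 7 + 1×1 + 3 = 11; Defense: 7 + 1×1 = 8; total 19.
For-cause removals: 3.
Minimum venire: 8 + 19 + 3 = 30.

30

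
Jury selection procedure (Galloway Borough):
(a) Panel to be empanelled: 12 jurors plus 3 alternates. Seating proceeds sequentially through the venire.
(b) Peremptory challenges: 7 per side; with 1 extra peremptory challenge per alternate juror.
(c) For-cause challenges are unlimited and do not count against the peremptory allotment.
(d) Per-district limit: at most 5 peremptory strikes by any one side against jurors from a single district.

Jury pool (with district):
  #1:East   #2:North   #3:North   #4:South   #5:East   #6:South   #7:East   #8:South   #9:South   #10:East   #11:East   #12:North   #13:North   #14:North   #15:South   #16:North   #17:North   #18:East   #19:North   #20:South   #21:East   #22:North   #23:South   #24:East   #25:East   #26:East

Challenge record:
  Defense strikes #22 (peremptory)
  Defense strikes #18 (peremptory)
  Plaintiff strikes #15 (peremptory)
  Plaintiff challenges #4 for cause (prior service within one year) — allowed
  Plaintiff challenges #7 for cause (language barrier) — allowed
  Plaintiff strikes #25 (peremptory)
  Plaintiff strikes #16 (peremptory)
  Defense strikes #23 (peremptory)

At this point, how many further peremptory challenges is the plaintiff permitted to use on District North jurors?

Plaintiff peremptories so far: #15, #25, #16 — 3 of 10 used, 7 left overall.
Against District North: #16 — 1 used; per-district cap 5 leaves 4.
Binding limit: min(7, 4) = 4.

4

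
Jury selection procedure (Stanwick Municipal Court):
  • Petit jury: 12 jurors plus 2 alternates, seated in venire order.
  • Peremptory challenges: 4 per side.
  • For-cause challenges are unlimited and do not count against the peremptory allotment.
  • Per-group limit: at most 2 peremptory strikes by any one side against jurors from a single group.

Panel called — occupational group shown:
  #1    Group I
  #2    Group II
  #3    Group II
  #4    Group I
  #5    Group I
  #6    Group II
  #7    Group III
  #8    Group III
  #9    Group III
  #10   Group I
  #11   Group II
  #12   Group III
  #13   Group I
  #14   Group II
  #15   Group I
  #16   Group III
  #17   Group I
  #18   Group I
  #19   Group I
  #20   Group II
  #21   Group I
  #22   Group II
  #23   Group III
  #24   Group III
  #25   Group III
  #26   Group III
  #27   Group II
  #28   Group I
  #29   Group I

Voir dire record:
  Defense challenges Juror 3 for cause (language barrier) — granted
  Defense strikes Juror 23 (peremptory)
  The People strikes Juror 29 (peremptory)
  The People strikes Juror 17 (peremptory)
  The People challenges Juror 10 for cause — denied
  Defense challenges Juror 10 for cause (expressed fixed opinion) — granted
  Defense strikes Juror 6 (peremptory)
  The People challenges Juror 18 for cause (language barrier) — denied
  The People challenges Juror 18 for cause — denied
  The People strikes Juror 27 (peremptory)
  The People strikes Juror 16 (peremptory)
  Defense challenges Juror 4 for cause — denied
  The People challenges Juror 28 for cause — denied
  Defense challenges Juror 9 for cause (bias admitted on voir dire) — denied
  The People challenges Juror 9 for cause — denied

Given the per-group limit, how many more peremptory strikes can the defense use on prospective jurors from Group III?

Defense peremptories so far: #23, #6 — 2 of 4 used, 2 left overall.
Against Group III: #23 — 1 used; per-group cap 2 leaves 1.
Binding limit: min(2, 1) = 1.

1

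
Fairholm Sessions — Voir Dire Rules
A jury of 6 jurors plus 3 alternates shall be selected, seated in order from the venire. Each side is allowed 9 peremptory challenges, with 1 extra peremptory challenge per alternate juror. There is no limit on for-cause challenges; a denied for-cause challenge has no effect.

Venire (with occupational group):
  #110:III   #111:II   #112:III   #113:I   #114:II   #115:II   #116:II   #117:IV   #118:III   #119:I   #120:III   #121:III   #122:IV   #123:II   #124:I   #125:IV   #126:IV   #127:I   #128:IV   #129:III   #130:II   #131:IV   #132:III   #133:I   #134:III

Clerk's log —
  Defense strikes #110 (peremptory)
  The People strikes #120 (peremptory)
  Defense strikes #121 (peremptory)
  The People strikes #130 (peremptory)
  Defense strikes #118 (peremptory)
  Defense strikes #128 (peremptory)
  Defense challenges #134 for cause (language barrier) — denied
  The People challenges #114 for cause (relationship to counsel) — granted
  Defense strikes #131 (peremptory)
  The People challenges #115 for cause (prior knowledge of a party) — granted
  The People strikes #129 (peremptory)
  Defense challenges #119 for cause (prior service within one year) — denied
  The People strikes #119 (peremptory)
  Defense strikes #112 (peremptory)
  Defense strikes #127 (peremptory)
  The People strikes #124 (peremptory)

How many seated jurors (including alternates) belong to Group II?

Removed: #110, #112, #114, #115, #118, #119, #120, #121, #124, #127, #128, #129, #130, #131.
Seated (9 incl. alternates): #111, #113, #116, #117, #122, #123, #125, #126, #132.
Of those, in Group II: #111, #116, #123 → 3.

3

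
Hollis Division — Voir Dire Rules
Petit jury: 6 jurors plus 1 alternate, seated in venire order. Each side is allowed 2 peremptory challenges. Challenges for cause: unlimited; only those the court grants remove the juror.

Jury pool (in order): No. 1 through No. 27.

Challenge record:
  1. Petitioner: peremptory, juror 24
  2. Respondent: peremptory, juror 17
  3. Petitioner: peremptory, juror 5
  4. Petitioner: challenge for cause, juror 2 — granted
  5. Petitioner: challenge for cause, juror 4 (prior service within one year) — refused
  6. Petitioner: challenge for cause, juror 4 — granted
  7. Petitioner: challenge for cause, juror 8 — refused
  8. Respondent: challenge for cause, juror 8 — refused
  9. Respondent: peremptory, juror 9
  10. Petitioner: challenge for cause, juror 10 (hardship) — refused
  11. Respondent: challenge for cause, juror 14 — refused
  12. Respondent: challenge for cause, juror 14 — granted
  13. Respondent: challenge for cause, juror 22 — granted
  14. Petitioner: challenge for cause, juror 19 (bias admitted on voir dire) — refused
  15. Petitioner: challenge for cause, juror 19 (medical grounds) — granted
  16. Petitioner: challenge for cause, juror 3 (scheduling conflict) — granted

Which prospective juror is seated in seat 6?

Removed: #2, #3, #4, #5, #9, #14, #17, #19, #22, #24. (#8, #10 stay — for-cause denied.)
Seating in order: seats 1–6 → #1, #6, #7, #8, #10, #11; alternates → #12.
So seat 6 is #11.

11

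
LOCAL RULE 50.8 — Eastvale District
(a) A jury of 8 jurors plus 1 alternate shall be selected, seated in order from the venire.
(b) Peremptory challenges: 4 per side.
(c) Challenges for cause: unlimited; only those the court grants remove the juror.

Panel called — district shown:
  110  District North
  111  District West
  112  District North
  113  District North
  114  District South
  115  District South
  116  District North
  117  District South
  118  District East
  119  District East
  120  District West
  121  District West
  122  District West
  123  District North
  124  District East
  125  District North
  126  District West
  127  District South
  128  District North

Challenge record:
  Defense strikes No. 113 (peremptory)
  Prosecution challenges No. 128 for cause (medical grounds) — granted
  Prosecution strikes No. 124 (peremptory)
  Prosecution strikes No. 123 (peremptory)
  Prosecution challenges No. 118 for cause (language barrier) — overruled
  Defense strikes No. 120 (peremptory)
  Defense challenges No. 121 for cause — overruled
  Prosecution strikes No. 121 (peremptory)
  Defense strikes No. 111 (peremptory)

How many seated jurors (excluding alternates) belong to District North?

Removed: #111, #113, #120, #121, #123, #124, #128.
Seated jurors 1–8: #110, #112, #114, #115, #116, #117, #118, #119 (alternates #122 not counted).
Of those, in District North: #110, #112, #116 → 3.

3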